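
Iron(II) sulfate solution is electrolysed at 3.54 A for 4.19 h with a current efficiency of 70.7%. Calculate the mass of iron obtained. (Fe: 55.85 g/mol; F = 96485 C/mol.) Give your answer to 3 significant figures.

10.9 g

Q = 3.54 × 15084 = 53400 C
n(e⁻) = 53400 / 96485 = 0.5535 mol
Fe²⁺ + 2e⁻ → Fe, so theoretical m(Fe) = 0.2768 × 55.85 = 15.46 g
Actual mass = 70.7% × 15.46 = 10.9 g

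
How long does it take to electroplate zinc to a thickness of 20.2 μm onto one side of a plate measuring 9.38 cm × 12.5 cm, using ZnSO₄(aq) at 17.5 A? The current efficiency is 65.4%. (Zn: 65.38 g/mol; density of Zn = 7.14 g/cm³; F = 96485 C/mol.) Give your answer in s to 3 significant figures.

Plated area = 9.38 × 12.5 = 117.3 cm²
Volume = 117.3 × 20.2×10⁻⁴ cm = 0.2369 cm³
m(Zn) = 0.2369 × 7.14 = 1.691 g
n(Zn) = 1.691 / 65.38 = 0.02586 mol; n(e⁻) = 2 × 0.02586 = 0.05172 mol
Q = 0.05172 × 96485 / 0.654 = 7630 C
t = 7630 / 17.5 = 436.0 s

436 s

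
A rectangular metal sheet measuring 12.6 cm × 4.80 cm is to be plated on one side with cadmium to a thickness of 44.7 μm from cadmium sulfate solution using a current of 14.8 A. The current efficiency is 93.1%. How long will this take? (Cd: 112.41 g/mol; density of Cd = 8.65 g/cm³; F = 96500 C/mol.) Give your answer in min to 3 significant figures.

4.86 min

Plated area = 12.6 × 4.80 = 60.48 cm²
Volume = 60.48 × 44.7×10⁻⁴ cm = 0.2703 cm³
m(Cd) = 0.2703 × 8.65 = 2.338 g
n(Cd) = 2.338 / 112.41 = 0.02080 mol; n(e⁻) = 2 × 0.02080 = 0.04160 mol
Q = 0.04160 × 96500 / 0.931 = 4312 C
t = 4312 / 14.8 = 291.4 s = 4.86 min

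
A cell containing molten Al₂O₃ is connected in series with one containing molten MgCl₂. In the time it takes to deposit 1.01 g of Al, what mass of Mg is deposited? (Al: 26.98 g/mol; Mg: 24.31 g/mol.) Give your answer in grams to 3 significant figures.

n(Al) = 1.01 / 26.98 = 0.03744 mol
Al³⁺ + 3e⁻ → Al, so n(e⁻) = 3 × 0.03744 = 0.1123 mol
In series, the same 0.1123 mol of electrons flows through the second cell.
Mg²⁺ + 2e⁻ → Mg, so n(Mg) = 0.1123 / 2 = 0.05615 mol
m(Mg) = 0.05615 × 24.31 = 1.37 g

1.37 g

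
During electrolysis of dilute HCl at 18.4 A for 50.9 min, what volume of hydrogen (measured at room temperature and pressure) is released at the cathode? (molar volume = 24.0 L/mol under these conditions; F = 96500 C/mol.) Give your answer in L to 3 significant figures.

Q = 18.4 A × 3054 s = 56190 C
n(e⁻) = 56190 / 96500 = 0.5823 mol
2H⁺ + 2e⁻ → H₂, so n(H₂) = 0.5823 / 2 = 0.2912 mol
V = 0.2912 × 24.0 = 6.989 L

6.99 L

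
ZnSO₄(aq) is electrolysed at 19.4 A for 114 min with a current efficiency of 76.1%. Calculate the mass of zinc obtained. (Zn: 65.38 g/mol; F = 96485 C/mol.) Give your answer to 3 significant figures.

Q = 19.4 × 6840 = 1.327×10^5 C
n(e⁻) = 1.327×10^5 / 96485 = 1.375 mol
Zn²⁺ + 2e⁻ → Zn, so theoretical m(Zn) = 0.6875 × 65.38 = 44.95 g
Actual mass = 76.1% × 44.95 = 34.2 g

34.2 g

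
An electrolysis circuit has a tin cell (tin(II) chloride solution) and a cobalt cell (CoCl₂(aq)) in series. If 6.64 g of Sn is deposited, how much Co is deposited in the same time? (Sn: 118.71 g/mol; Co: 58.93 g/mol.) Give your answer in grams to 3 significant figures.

3.30 g

n(Sn) = 6.64 / 118.71 = 0.05593 mol
Sn²⁺ + 2e⁻ → Sn, so n(e⁻) = 2 × 0.05593 = 0.1119 mol
Since the cells are in series, n(e⁻) in the Co cell is also 0.1119 mol.
Co²⁺ + 2e⁻ → Co, so n(Co) = 0.1119 / 2 = 0.05595 mol
m(Co) = 0.05595 × 58.93 = 3.30 g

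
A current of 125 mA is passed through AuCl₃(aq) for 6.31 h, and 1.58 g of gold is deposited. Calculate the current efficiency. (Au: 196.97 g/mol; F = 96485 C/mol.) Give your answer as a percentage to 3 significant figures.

Q = 0.125 × 22716 = 2840 C
n(e⁻) = 2840 / 96485 = 0.02943 mol
Au³⁺ + 3e⁻ → Au, so theoretical n(Au) = 0.009810 mol → 1.932 g
Efficiency = 1.58 / 1.932 = 0.8178 = 81.8%

81.8%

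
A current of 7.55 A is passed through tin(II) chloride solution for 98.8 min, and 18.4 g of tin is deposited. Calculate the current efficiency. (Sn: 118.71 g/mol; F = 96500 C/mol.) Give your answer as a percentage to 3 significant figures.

Q = 7.55 × 5928 = 44760 C
n(e⁻) = 44760 / 96500 = 0.4638 mol
Sn²⁺ + 2e⁻ → Sn, so theoretical n(Sn) = 0.2319 mol → 27.53 g
Efficiency = 18.4 / 27.53 = 0.6684 = 66.8%

66.8%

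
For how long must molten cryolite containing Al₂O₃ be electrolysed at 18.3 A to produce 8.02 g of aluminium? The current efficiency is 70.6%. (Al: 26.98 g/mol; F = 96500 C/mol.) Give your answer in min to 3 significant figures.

n(Al) = 8.02 / 26.98 = 0.2973 mol
Al³⁺ + 3e⁻ → Al, so n(e⁻) = 3 × 0.2973 = 0.8919 mol
Q = 0.8919 × 96500 / 0.706 = 1.219×10^5 C
t = Q / I = 1.219×10^5 / 18.3 = 6661 s = 111 min

111 min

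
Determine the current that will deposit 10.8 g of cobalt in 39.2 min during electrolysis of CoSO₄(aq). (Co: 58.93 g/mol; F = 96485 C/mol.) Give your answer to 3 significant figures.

15.0 A

n(Co) = 10.8 / 58.93 = 0.1833 mol
Co²⁺ + 2e⁻ → Co, so n(e⁻) = 2 × 0.1833 = 0.3666 mol
Q = 0.3666 × 96485 = 35370 C
I = Q / t = 35370 / 2352 s = 15.0 A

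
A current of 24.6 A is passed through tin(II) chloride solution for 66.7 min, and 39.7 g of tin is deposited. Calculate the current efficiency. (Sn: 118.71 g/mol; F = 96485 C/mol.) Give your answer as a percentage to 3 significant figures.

65.6%

Q = 24.6 × 4002 = 98450 C
n(e⁻) = 98450 / 96485 = 1.020 mol
Sn²⁺ + 2e⁻ → Sn, so theoretical n(Sn) = 0.5100 mol → 60.54 g
Efficiency = 39.7 / 60.54 = 0.6558 = 65.6%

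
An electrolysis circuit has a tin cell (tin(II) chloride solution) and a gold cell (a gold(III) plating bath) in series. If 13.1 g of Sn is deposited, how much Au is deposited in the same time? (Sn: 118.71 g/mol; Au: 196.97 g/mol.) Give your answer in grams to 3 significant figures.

14.5 g

n(Sn) = 13.1 / 118.71 = 0.1104 mol
Sn²⁺ + 2e⁻ → Sn, so n(e⁻) = 2 × 0.1104 = 0.2208 mol
The cells are in series, so the same charge (and hence the same n(e⁻) = 0.2208 mol) passes through both.
Au³⁺ + 3e⁻ → Au, so n(Au) = 0.2208 / 3 = 0.07360 mol
m(Au) = 0.07360 × 196.97 = 14.5 g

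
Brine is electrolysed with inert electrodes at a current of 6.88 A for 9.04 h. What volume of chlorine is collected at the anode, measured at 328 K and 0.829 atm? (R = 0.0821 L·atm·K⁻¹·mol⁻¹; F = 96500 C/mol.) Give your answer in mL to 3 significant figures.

37700 mL

Q = It = 6.88 × 32544 = 2.239×10^5 C
n(e⁻) = Q/F = 2.239×10^5/96500 = 2.320 mol
2Cl⁻ → Cl₂ + 2e⁻, so n(Cl₂) = 2.320 / 2 = 1.160 mol
V = nRT/P = 1.160 × 0.0821 × 328 / 0.829 = 37.68 L
= 37700 mL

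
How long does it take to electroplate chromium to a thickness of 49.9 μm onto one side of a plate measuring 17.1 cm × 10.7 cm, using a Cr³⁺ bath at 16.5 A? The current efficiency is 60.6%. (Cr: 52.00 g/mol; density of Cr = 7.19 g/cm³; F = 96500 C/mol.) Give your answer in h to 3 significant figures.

1.02 h

Plated area = 17.1 × 10.7 = 183.0 cm²
Volume = 183.0 × 49.9×10⁻⁴ cm = 0.9132 cm³
m(Cr) = 0.9132 × 7.19 = 6.566 g
n(Cr) = 6.566 / 52.00 = 0.1263 mol; n(e⁻) = 3 × 0.1263 = 0.3789 mol
Q = 0.3789 × 96500 / 0.606 = 60340 C
t = 60340 / 16.5 = 3657 s = 1.02 h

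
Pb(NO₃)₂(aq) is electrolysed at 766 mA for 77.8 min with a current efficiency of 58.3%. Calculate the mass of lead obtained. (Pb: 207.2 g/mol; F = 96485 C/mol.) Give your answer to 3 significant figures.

2.24 g

Q = 0.766 × 4668 = 3576 C
n(e⁻) = 3576 / 96485 = 0.03706 mol
Pb²⁺ + 2e⁻ → Pb, so theoretical m(Pb) = 0.01853 × 207.2 = 3.839 g
Actual mass = 58.3% × 3.839 = 2.24 g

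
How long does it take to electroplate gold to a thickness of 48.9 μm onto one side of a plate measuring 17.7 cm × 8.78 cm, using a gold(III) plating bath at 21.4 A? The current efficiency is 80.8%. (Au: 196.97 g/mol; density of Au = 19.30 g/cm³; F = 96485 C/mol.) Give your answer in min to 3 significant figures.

20.8 min

Plated area = 17.7 × 8.78 = 155.4 cm²
Volume = 155.4 × 48.9×10⁻⁴ cm = 0.7599 cm³
m(Au) = 0.7599 × 19.30 = 14.67 g
n(Au) = 14.67 / 196.97 = 0.07448 mol; n(e⁻) = 3 × 0.07448 = 0.2234 mol
Q = 0.2234 × 96485 / 0.808 = 26680 C
t = 26680 / 21.4 = 1247 s = 20.8 min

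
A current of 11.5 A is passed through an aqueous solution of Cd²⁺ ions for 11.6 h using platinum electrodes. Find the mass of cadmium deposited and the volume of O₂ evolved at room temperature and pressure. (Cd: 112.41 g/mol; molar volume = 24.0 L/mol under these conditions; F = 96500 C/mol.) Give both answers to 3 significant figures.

Q = 11.5 × 41760 = 4.802×10^5 C; n(e⁻) = 4.802×10^5 / 96500 = 4.976 mol
Cathode: Cd²⁺ + 2e⁻ → Cd → n(Cd) = 4.976/2 = 2.488 mol → 280 g
Anode: 2H₂O → O₂ + 4H⁺ + 4e⁻ → n(O₂) = 4.976/4 = 1.244 mol → 29.9 L

280 g Cd; 29.9 L O₂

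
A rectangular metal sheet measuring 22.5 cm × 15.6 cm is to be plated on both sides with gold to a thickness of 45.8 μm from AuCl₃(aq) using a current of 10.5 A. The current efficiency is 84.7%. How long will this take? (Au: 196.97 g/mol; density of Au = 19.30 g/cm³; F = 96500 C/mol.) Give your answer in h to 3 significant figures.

Plated area = 2 × 22.5 × 15.6 = 702.0 cm²
Volume = 702.0 × 45.8×10⁻⁴ cm = 3.215 cm³
m(Au) = 3.215 × 19.30 = 62.05 g
n(Au) = 62.05 / 196.97 = 0.3150 mol; n(e⁻) = 3 × 0.3150 = 0.9450 mol
Q = 0.9450 × 96500 / 0.847 = 1.077×10^5 C
t = 1.077×10^5 / 10.5 = 10260 s = 2.85 h

2.85 h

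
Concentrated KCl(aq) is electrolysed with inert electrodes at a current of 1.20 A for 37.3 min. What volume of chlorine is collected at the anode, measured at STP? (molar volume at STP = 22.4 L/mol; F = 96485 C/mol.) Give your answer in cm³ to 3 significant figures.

Q = 1.20 A × 2238 s = 2686 C
n(e⁻) = Q/F = 2686/96485 = 0.02784 mol
2Cl⁻ → Cl₂ + 2e⁻, so n(Cl₂) = 0.02784 / 2 = 0.01392 mol
V = 0.01392 × 22.4 = 0.3118 L
= 312 cm³

312 cm³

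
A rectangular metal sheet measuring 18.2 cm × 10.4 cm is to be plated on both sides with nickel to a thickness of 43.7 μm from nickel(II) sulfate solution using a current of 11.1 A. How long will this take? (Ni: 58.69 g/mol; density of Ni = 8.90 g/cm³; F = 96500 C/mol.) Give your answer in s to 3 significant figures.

4360 s

Plated area = 2 × 18.2 × 10.4 = 378.6 cm²
Volume = 378.6 × 43.7×10⁻⁴ cm = 1.654 cm³
m(Ni) = 1.654 × 8.90 = 14.72 g
n(Ni) = 14.72 / 58.69 = 0.2508 mol; n(e⁻) = 2 × 0.2508 = 0.5016 mol
Q = 0.5016 × 96500 = 48400 C
t = 48400 / 11.1 = 4360 s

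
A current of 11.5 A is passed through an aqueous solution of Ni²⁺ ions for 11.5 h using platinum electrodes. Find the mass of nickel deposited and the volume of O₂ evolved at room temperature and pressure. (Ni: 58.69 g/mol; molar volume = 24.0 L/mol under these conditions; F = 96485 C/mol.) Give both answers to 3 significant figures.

Q = 11.5 × 41400 = 4.761×10^5 C; n(e⁻) = 4.761×10^5 / 96485 = 4.934 mol
Cathode: Ni²⁺ + 2e⁻ → Ni → n(Ni) = 4.934/2 = 2.467 mol → 145 g
Anode: 2H₂O → O₂ + 4H⁺ + 4e⁻ → n(O₂) = 4.934/4 = 1.234 mol → 29.6 L

145 g Ni; 29.6 L O₂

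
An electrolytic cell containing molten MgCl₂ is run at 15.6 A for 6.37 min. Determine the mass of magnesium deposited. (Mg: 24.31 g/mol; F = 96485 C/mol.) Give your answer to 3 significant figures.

0.751 g

Charge passed = 15.6 × 382.2 = 5962 C
n(e⁻) = Q/F = 5962/96485 = 0.06179 mol
Mg²⁺ + 2e⁻ → Mg, so n(Mg) = 0.06179 / 2 = 0.03090 mol
m = 0.03090 × 24.31 = 0.751 g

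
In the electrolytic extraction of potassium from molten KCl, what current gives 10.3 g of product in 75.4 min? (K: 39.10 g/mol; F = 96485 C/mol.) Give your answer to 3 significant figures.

5.62 A

n(K) = 10.3 / 39.10 = 0.2634 mol
K⁺ + e⁻ → K, so n(e⁻) = 0.2634 mol
Q = 0.2634 × 96485 = 25410 C
I = Q / t = 25410 / 4524 s = 5.62 A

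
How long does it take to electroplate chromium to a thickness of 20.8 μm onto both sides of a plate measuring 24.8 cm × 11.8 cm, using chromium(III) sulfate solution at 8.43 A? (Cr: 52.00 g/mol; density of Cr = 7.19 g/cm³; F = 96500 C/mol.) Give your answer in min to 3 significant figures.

Plated area = 2 × 24.8 × 11.8 = 585.3 cm²
Volume = 585.3 × 20.8×10⁻⁴ cm = 1.217 cm³
m(Cr) = 1.217 × 7.19 = 8.750 g
n(Cr) = 8.750 / 52.00 = 0.1683 mol; n(e⁻) = 3 × 0.1683 = 0.5049 mol
Q = 0.5049 × 96500 = 48720 C
t = 48720 / 8.43 = 5779 s = 96.3 min

96.3 min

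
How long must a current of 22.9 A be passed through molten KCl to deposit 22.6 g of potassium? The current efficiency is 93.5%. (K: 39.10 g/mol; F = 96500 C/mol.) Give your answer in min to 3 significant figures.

n(K) = 22.6 / 39.10 = 0.5780 mol
K⁺ + e⁻ → K, so n(e⁻) = 0.5780 mol
Q = 0.5780 × 96500 / 0.935 = 59650 C
t = Q / I = 59650 / 22.9 = 2605 s = 43.4 min

43.4 min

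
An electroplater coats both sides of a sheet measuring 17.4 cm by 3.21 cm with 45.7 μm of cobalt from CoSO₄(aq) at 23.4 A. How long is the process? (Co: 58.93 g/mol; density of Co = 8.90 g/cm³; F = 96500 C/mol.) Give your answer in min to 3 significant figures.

Plated area = 2 × 17.4 × 3.21 = 111.7 cm²
Volume = 111.7 × 45.7×10⁻⁴ cm = 0.5105 cm³
m(Co) = 0.5105 × 8.90 = 4.543 g
n(Co) = 4.543 / 58.93 = 0.07709 mol; n(e⁻) = 2 × 0.07709 = 0.1542 mol
Q = 0.1542 × 96500 = 14880 C
t = 14880 / 23.4 = 635.9 s = 10.6 min

10.6 min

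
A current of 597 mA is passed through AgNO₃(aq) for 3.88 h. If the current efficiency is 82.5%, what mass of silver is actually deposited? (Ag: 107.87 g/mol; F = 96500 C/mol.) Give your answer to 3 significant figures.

7.69 g

Q = 0.597 × 13968 = 8339 C
n(e⁻) = 8339 / 96500 = 0.08641 mol
Ag⁺ + e⁻ → Ag, so theoretical m(Ag) = 0.08641 × 107.87 = 9.321 g
Actual mass = 82.5% × 9.321 = 7.69 g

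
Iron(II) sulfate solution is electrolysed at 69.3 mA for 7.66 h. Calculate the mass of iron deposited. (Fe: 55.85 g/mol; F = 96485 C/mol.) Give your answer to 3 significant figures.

Q = It = 0.0693 × 27576 = 1911 C
n(e⁻) = Q/F = 1911/96485 = 0.01981 mol
Fe²⁺ + 2e⁻ → Fe, so n(Fe) = 0.01981 / 2 = 0.009905 mol
m = 0.009905 × 55.85 = 0.553 g

0.553 g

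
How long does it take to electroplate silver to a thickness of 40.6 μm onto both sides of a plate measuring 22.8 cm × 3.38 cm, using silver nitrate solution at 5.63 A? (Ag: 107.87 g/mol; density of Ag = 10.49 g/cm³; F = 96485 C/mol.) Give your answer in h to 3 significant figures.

Plated area = 2 × 22.8 × 3.38 = 154.1 cm²
Volume = 154.1 × 40.6×10⁻⁴ cm = 0.6256 cm³
m(Ag) = 0.6256 × 10.49 = 6.563 g
n(Ag) = 6.563 / 107.87 = 0.06084 mol; n(e⁻) = 0.06084 mol
Q = 0.06084 × 96485 = 5870 C
t = 5870 / 5.63 = 1043 s = 0.290 h

0.290 h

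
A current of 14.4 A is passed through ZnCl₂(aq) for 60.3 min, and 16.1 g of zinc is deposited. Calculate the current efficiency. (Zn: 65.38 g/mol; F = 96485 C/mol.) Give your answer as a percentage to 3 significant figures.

91.2%

Q = 14.4 × 3618 = 52100 C
n(e⁻) = 52100 / 96485 = 0.5400 mol
Zn²⁺ + 2e⁻ → Zn, so theoretical n(Zn) = 0.2700 mol → 17.65 g
Efficiency = 16.1 / 17.65 = 0.9122 = 91.2%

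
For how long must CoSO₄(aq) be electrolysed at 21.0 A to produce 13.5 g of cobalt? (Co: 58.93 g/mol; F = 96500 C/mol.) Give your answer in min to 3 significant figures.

35.1 min

n(Co) = 13.5 / 58.93 = 0.2291 mol
Co²⁺ + 2e⁻ → Co, so n(e⁻) = 2 × 0.2291 = 0.4582 mol
Q = 0.4582 × 96500 = 44220 C
t = Q / I = 44220 / 21.0 = 2106 s = 35.1 min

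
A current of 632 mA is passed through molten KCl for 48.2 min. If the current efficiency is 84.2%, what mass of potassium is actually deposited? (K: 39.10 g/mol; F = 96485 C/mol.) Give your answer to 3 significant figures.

0.624 g

Q = 0.632 × 2892 = 1828 C
n(e⁻) = 1828 / 96485 = 0.01895 mol
K⁺ + e⁻ → K, so theoretical m(K) = 0.01895 × 39.10 = 0.7409 g
Actual mass = 84.2% × 0.7409 = 0.624 g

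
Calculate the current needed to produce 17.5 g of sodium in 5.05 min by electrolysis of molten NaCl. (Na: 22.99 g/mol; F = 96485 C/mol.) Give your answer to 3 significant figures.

n(Na) = 17.5 / 22.99 = 0.7612 mol
Na⁺ + e⁻ → Na, so n(e⁻) = 0.7612 mol
Q = 0.7612 × 96485 = 73440 C
I = Q / t = 73440 / 303 s = 242 A

242 A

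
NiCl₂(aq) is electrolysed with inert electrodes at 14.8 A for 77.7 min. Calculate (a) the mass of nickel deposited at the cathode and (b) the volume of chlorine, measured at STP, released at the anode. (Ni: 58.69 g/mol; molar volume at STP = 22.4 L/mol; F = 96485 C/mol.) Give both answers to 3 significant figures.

Q = 14.8 × 4662 = 69000 C; n(e⁻) = 69000 / 96485 = 0.7151 mol
Cathode: Ni²⁺ + 2e⁻ → Ni → n(Ni) = 0.7151/2 = 0.3576 mol → 21.0 g
Anode: 2Cl⁻ → Cl₂ + 2e⁻ → n(Cl₂) = 0.7151/2 = 0.3576 mol → 8.01 L

21.0 g Ni; 8.01 L Cl₂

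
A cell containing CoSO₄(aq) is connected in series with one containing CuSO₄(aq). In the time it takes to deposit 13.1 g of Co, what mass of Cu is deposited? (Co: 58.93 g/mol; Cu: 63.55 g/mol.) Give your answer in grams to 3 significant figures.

14.1 g

n(Co) = 13.1 / 58.93 = 0.2223 mol
Co²⁺ + 2e⁻ → Co, so n(e⁻) = 2 × 0.2223 = 0.4446 mol
The cells are in series, so the same charge (and hence the same n(e⁻) = 0.4446 mol) passes through both.
Cu²⁺ + 2e⁻ → Cu, so n(Cu) = 0.4446 / 2 = 0.2223 mol
m(Cu) = 0.2223 × 63.55 = 14.1 g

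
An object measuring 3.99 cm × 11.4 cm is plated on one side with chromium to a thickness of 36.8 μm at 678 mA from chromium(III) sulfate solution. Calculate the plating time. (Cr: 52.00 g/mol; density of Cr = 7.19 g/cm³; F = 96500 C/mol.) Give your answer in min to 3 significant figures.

165 min

Plated area = 3.99 × 11.4 = 45.49 cm²
Volume = 45.49 × 36.8×10⁻⁴ cm = 0.1674 cm³
m(Cr) = 0.1674 × 7.19 = 1.204 g
n(Cr) = 1.204 / 52.00 = 0.02315 mol; n(e⁻) = 3 × 0.02315 = 0.06945 mol
Q = 0.06945 × 96500 = 6702 C
t = 6702 / 0.678 = 9885 s = 165 min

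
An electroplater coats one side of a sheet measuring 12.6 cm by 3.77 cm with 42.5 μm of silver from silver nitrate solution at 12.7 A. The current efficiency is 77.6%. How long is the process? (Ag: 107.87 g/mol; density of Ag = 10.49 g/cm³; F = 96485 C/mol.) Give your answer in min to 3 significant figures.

3.20 min

Plated area = 12.6 × 3.77 = 47.50 cm²
Volume = 47.50 × 42.5×10⁻⁴ cm = 0.2019 cm³
m(Ag) = 0.2019 × 10.49 = 2.118 g
n(Ag) = 2.118 / 107.87 = 0.01963 mol; n(e⁻) = 0.01963 mol
Q = 0.01963 × 96485 / 0.776 = 2441 C
t = 2441 / 12.7 = 192.2 s = 3.20 min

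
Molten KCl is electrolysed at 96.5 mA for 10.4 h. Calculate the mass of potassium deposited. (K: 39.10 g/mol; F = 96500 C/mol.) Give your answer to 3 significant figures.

Q = It = 0.0965 × 37440 = 3613 C
n(e⁻) = 3613 / 96500 = 0.03744 mol
K⁺ + e⁻ → K, so n(K) = 0.03744 mol
m = 0.03744 × 39.10 = 1.46 g

1.46 g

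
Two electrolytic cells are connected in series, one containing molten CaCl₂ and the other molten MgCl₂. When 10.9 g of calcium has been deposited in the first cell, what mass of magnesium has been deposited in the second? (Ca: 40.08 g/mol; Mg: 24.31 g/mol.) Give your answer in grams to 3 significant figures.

6.61 g

n(Ca) = 10.9 / 40.08 = 0.2720 mol
Ca²⁺ + 2e⁻ → Ca, so n(e⁻) = 2 × 0.2720 = 0.5440 mol
The cells are in series, so the same charge (and hence the same n(e⁻) = 0.5440 mol) passes through both.
Mg²⁺ + 2e⁻ → Mg, so n(Mg) = 0.5440 / 2 = 0.2720 mol
m(Mg) = 0.2720 × 24.31 = 6.61 g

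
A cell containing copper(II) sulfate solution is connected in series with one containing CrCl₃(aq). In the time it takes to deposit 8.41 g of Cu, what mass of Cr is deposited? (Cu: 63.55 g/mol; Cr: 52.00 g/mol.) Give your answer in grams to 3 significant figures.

n(Cu) = 8.41 / 63.55 = 0.1323 mol
Cu²⁺ + 2e⁻ → Cu, so n(e⁻) = 2 × 0.1323 = 0.2646 mol
Same current for the same time ⇒ same n(e⁻) = 0.2646 mol in both cells.
Cr³⁺ + 3e⁻ → Cr, so n(Cr) = 0.2646 / 3 = 0.08820 mol
m(Cr) = 0.08820 × 52.00 = 4.59 g

4.59 g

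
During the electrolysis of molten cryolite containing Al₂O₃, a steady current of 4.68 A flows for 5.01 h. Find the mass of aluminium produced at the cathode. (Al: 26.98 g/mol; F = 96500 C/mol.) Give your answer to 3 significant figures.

7.87 g

Charge passed = 4.68 × 18036 = 84410 C
Moles of electrons = 84410 / 96500 = 0.8747 mol
Al³⁺ + 3e⁻ → Al, so n(Al) = 0.8747 / 3 = 0.2916 mol
m = 0.2916 × 26.98 = 7.87 g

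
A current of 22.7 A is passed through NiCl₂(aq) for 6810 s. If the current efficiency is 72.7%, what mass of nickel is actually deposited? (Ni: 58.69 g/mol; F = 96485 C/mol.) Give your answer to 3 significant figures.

34.2 g

Q = 22.7 × 6810 = 1.546×10^5 C
n(e⁻) = 1.546×10^5 / 96485 = 1.602 mol
Ni²⁺ + 2e⁻ → Ni, so theoretical m(Ni) = 0.8010 × 58.69 = 47.01 g
Actual mass = 72.7% × 47.01 = 34.2 g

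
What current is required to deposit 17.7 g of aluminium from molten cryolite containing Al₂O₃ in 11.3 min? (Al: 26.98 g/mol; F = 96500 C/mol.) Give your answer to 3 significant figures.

n(Al) = 17.7 / 26.98 = 0.6560 mol
Al³⁺ + 3e⁻ → Al, so n(e⁻) = 3 × 0.6560 = 1.968 mol
Q = 1.968 × 96500 = 1.899×10^5 C
I = Q / t = 1.899×10^5 / 678 s = 280 A

280 A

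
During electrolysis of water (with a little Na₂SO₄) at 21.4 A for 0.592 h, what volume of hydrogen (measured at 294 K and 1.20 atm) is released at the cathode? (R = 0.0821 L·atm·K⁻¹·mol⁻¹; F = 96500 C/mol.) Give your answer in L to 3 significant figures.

4.75 L

Q = 21.4 A × 2131.2 s = 45610 C
Moles of electrons = 45610 / 96500 = 0.4726 mol
2H⁺ + 2e⁻ → H₂, so n(H₂) = 0.4726 / 2 = 0.2363 mol
V = nRT/P = 0.2363 × 0.0821 × 294 / 1.20 = 4.753 L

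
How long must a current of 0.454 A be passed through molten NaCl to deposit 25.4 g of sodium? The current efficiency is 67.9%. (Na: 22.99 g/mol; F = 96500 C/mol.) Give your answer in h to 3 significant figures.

96.1 h

n(Na) = 25.4 / 22.99 = 1.105 mol
Na⁺ + e⁻ → Na, so n(e⁻) = 1.105 mol
Q = 1.105 × 96500 / 0.679 = 1.570×10^5 C
t = Q / I = 1.570×10^5 / 0.454 = 3.458×10^5 s = 96.1 h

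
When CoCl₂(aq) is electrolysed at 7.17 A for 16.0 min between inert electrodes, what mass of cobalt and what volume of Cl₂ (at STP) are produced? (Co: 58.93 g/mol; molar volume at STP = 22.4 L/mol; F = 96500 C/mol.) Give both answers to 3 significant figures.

Q = 7.17 × 960 = 6883 C; n(e⁻) = 6883 / 96500 = 0.07133 mol
Cathode: Co²⁺ + 2e⁻ → Co → n(Co) = 0.07133/2 = 0.03567 mol → 2.10 g
Anode: 2Cl⁻ → Cl₂ + 2e⁻ → n(Cl₂) = 0.07133/2 = 0.03567 mol → 0.799 L

2.10 g Co; 0.799 L Cl₂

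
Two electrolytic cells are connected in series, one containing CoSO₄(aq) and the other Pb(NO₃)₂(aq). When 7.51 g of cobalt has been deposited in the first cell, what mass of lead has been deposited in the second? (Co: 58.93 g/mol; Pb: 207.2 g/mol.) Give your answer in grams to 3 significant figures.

n(Co) = 7.51 / 58.93 = 0.1274 mol
Co²⁺ + 2e⁻ → Co, so n(e⁻) = 2 × 0.1274 = 0.2548 mol
Same current for the same time ⇒ same n(e⁻) = 0.2548 mol in both cells.
Pb²⁺ + 2e⁻ → Pb, so n(Pb) = 0.2548 / 2 = 0.1274 mol
m(Pb) = 0.1274 × 207.2 = 26.4 g

26.4 g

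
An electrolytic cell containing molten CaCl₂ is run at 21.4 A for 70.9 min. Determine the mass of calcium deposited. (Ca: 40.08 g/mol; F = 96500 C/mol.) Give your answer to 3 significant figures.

Q = It = 21.4 × 4254 = 91040 C
n(e⁻) = Q/F = 91040/96500 = 0.9434 mol
Ca²⁺ + 2e⁻ → Ca, so n(Ca) = 0.9434 / 2 = 0.4717 mol
m = 0.4717 × 40.08 = 18.9 g

18.9 g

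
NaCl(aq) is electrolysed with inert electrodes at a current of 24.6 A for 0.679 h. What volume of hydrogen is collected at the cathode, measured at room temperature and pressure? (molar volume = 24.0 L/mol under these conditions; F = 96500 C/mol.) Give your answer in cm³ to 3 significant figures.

7480 cm³

Q = It = 24.6 × 2444.4 = 60130 C
n(e⁻) = 60130 / 96500 = 0.6231 mol
2H⁺ + 2e⁻ → H₂, so n(H₂) = 0.6231 / 2 = 0.3116 mol
V = 0.3116 × 24.0 = 7.478 L
= 7480 cm³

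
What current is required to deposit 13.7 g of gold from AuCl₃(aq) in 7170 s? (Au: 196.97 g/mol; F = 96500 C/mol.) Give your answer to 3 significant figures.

n(Au) = 13.7 / 196.97 = 0.06955 mol
Au³⁺ + 3e⁻ → Au, so n(e⁻) = 3 × 0.06955 = 0.2087 mol
Q = 0.2087 × 96500 = 20140 C
I = Q / t = 20140 / 7170 s = 2.81 A

2.81 A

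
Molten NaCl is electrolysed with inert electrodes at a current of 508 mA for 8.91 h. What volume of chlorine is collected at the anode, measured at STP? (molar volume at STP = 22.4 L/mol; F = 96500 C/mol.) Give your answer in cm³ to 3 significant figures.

Q = 0.508 A × 32076 s = 16290 C
n(e⁻) = 16290 / 96500 = 0.1688 mol
2Cl⁻ → Cl₂ + 2e⁻, so n(Cl₂) = 0.1688 / 2 = 0.08440 mol
V = 0.08440 × 22.4 = 1.891 L
= 1890 cm³

1890 cm³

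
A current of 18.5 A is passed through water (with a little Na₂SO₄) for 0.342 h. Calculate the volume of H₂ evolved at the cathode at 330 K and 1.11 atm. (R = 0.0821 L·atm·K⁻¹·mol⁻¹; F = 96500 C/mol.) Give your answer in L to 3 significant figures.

Q = It = 18.5 × 1231.2 = 22780 C
Moles of electrons = 22780 / 96500 = 0.2361 mol
2H⁺ + 2e⁻ → H₂, so n(H₂) = 0.2361 / 2 = 0.1181 mol
V = nRT/P = 0.1181 × 0.0821 × 330 / 1.11 = 2.883 L

2.88 L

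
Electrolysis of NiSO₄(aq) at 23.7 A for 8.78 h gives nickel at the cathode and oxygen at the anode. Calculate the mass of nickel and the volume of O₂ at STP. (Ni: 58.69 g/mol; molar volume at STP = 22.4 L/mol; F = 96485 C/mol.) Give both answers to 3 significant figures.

Q = 23.7 × 31608 = 7.491×10^5 C; n(e⁻) = 7.491×10^5 / 96485 = 7.764 mol
Cathode: Ni²⁺ + 2e⁻ → Ni → n(Ni) = 7.764/2 = 3.882 mol → 228 g
Anode: 2H₂O → O₂ + 4H⁺ + 4e⁻ → n(O₂) = 7.764/4 = 1.941 mol → 43.5 L

228 g Ni; 43.5 L O₂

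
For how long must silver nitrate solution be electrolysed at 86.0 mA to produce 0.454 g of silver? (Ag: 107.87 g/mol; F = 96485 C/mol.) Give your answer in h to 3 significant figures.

1.31 h

n(Ag) = 0.454 / 107.87 = 0.004209 mol
Ag⁺ + e⁻ → Ag, so n(e⁻) = 0.004209 mol
Q = 0.004209 × 96485 = 406.1 C
t = Q / I = 406.1 / 0.0860 = 4722 s = 1.31 h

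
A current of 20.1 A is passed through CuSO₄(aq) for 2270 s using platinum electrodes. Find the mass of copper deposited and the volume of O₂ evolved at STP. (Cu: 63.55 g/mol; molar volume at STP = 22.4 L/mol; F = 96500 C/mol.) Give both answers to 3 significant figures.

15.0 g Cu; 2.65 L O₂

Q = 20.1 × 2270 = 45630 C; n(e⁻) = 45630 / 96500 = 0.4728 mol
Cathode: Cu²⁺ + 2e⁻ → Cu → n(Cu) = 0.4728/2 = 0.2364 mol → 15.0 g
Anode: 2H₂O → O₂ + 4H⁺ + 4e⁻ → n(O₂) = 0.4728/4 = 0.1182 mol → 2.65 L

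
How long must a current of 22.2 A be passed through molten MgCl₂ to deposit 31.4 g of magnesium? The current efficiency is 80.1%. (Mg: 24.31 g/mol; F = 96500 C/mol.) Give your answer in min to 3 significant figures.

n(Mg) = 31.4 / 24.31 = 1.292 mol
Mg²⁺ + 2e⁻ → Mg, so n(e⁻) = 2 × 1.292 = 2.584 mol
Q = 2.584 × 96500 / 0.801 = 3.113×10^5 C
t = Q / I = 3.113×10^5 / 22.2 = 14020 s = 234 min

234 min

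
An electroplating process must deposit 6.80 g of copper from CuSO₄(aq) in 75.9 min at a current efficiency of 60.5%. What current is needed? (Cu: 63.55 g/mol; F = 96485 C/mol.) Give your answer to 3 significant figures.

7.49 A

n(Cu) = 6.80 / 63.55 = 0.1070 mol
Cu²⁺ + 2e⁻ → Cu, so n(e⁻) = 2 × 0.1070 = 0.2140 mol
Q = 0.2140 × 96485 / 0.605 = 34130 C
I = Q / t = 34130 / 4554 s = 7.49 A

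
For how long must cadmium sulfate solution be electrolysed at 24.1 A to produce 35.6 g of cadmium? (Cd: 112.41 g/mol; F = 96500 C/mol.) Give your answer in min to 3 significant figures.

42.3 min

n(Cd) = 35.6 / 112.41 = 0.3167 mol
Cd²⁺ + 2e⁻ → Cd, so n(e⁻) = 2 × 0.3167 = 0.6334 mol
Q = 0.6334 × 96500 = 61120 C
t = Q / I = 61120 / 24.1 = 2536 s = 42.3 min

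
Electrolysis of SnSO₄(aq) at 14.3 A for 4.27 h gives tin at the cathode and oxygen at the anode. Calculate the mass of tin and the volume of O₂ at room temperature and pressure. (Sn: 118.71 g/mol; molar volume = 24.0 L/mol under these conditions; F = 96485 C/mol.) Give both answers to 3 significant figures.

Q = 14.3 × 15372 = 2.198×10^5 C; n(e⁻) = 2.198×10^5 / 96485 = 2.278 mol
Cathode: Sn²⁺ + 2e⁻ → Sn → n(Sn) = 2.278/2 = 1.139 mol → 135 g
Anode: 2H₂O → O₂ + 4H⁺ + 4e⁻ → n(O₂) = 2.278/4 = 0.5695 mol → 13.7 L

135 g Sn; 13.7 L O₂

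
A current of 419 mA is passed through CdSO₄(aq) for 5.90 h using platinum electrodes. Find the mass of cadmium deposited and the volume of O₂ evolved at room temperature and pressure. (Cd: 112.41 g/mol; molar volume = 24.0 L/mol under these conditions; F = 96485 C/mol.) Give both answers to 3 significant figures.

5.18 g Cd; 0.553 L O₂

Q = 0.419 × 21240 = 8900 C; n(e⁻) = 8900 / 96485 = 0.09224 mol
Cathode: Cd²⁺ + 2e⁻ → Cd → n(Cd) = 0.09224/2 = 0.04612 mol → 5.18 g
Anode: 2H₂O → O₂ + 4H⁺ + 4e⁻ → n(O₂) = 0.09224/4 = 0.02306 mol → 0.553 L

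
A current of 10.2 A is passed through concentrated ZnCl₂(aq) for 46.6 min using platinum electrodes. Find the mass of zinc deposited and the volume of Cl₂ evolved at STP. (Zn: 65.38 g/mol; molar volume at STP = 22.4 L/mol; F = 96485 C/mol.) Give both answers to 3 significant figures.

9.66 g Zn; 3.31 L Cl₂

Q = 10.2 × 2796 = 28520 C; n(e⁻) = 28520 / 96485 = 0.2956 mol
Cathode: Zn²⁺ + 2e⁻ → Zn → n(Zn) = 0.2956/2 = 0.1478 mol → 9.66 g
Anode: 2Cl⁻ → Cl₂ + 2e⁻ → n(Cl₂) = 0.2956/2 = 0.1478 mol → 3.31 L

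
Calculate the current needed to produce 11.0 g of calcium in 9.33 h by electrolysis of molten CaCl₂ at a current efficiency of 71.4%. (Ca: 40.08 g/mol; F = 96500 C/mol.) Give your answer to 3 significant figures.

2.21 A

n(Ca) = 11.0 / 40.08 = 0.2745 mol
Ca²⁺ + 2e⁻ → Ca, so n(e⁻) = 2 × 0.2745 = 0.5490 mol
Q = 0.5490 × 96500 / 0.714 = 74200 C
I = Q / t = 74200 / 33588 s = 2.21 A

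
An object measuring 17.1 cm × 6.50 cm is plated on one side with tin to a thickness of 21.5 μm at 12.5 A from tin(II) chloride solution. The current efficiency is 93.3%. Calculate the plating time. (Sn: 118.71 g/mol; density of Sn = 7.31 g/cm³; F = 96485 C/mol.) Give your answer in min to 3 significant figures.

4.06 min

Plated area = 17.1 × 6.50 = 111.2 cm²
Volume = 111.2 × 21.5×10⁻⁴ cm = 0.2391 cm³
m(Sn) = 0.2391 × 7.31 = 1.748 g
n(Sn) = 1.748 / 118.71 = 0.01472 mol; n(e⁻) = 2 × 0.01472 = 0.02944 mol
Q = 0.02944 × 96485 / 0.933 = 3044 C
t = 3044 / 12.5 = 243.5 s = 4.06 min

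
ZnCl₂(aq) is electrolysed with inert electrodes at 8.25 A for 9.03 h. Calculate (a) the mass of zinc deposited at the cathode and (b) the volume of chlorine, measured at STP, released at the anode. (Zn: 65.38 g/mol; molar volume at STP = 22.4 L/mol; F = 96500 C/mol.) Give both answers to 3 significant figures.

90.9 g Zn; 31.1 L Cl₂

Q = 8.25 × 32508 = 2.682×10^5 C; n(e⁻) = 2.682×10^5 / 96500 = 2.779 mol
Cathode: Zn²⁺ + 2e⁻ → Zn → n(Zn) = 2.779/2 = 1.390 mol → 90.9 g
Anode: 2Cl⁻ → Cl₂ + 2e⁻ → n(Cl₂) = 2.779/2 = 1.390 mol → 31.1 L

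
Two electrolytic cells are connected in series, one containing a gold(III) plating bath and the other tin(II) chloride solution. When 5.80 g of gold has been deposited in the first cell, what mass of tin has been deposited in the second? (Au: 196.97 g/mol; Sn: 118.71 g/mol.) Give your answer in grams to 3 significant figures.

n(Au) = 5.80 / 196.97 = 0.02945 mol
Au³⁺ + 3e⁻ → Au, so n(e⁻) = 3 × 0.02945 = 0.08835 mol
Since the cells are in series, n(e⁻) in the Sn cell is also 0.08835 mol.
Sn²⁺ + 2e⁻ → Sn, so n(Sn) = 0.08835 / 2 = 0.04418 mol
m(Sn) = 0.04418 × 118.71 = 5.24 g

5.24 g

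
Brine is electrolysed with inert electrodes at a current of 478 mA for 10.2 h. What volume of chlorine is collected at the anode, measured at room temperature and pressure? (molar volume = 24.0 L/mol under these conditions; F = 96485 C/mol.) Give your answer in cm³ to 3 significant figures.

2180 cm³

Charge passed = 0.478 × 36720 = 17550 C
Moles of electrons = 17550 / 96485 = 0.1819 mol
2Cl⁻ → Cl₂ + 2e⁻, so n(Cl₂) = 0.1819 / 2 = 0.09095 mol
V = 0.09095 × 24.0 = 2.183 L
= 2180 cm³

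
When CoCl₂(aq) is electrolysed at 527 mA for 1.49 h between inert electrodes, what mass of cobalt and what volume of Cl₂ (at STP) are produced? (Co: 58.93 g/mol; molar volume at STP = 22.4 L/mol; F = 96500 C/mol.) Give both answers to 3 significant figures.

Q = 0.527 × 5364 = 2827 C; n(e⁻) = 2827 / 96500 = 0.02930 mol
Cathode: Co²⁺ + 2e⁻ → Co → n(Co) = 0.02930/2 = 0.01465 mol → 0.863 g
Anode: 2Cl⁻ → Cl₂ + 2e⁻ → n(Cl₂) = 0.02930/2 = 0.01465 mol → 0.328 L

0.863 g Co; 0.328 L Cl₂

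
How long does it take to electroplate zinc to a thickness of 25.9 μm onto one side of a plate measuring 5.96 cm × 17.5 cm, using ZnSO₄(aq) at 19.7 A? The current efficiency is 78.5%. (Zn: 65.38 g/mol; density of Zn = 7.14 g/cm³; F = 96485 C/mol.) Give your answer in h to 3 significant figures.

0.102 h

Plated area = 5.96 × 17.5 = 104.3 cm²
Volume = 104.3 × 25.9×10⁻⁴ cm = 0.2701 cm³
m(Zn) = 0.2701 × 7.14 = 1.929 g
n(Zn) = 1.929 / 65.38 = 0.02950 mol; n(e⁻) = 2 × 0.02950 = 0.05900 mol
Q = 0.05900 × 96485 / 0.785 = 7252 C
t = 7252 / 19.7 = 368.1 s = 0.102 h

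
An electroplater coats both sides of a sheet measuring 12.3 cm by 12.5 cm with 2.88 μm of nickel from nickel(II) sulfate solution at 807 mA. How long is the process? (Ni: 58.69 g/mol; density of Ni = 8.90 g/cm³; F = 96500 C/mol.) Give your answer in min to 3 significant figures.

53.5 min

Plated area = 2 × 12.3 × 12.5 = 307.5 cm²
Volume = 307.5 × 2.88×10⁻⁴ cm = 0.08856 cm³
m(Ni) = 0.08856 × 8.90 = 0.7882 g
n(Ni) = 0.7882 / 58.69 = 0.01343 mol; n(e⁻) = 2 × 0.01343 = 0.02686 mol
Q = 0.02686 × 96500 = 2592 C
t = 2592 / 0.807 = 3212 s = 53.5 min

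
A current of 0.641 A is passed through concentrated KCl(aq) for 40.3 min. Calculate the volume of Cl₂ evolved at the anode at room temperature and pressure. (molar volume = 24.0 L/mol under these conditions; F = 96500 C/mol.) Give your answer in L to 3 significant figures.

0.193 L

Q = 0.641 A × 2418 s = 1550 C
Moles of electrons = 1550 / 96500 = 0.01606 mol
2Cl⁻ → Cl₂ + 2e⁻, so n(Cl₂) = 0.01606 / 2 = 0.008030 mol
V = 0.008030 × 24.0 = 0.1927 L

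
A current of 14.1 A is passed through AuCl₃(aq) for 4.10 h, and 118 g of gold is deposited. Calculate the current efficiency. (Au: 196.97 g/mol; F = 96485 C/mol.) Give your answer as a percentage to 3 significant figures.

Q = 14.1 × 14760 = 2.081×10^5 C
n(e⁻) = 2.081×10^5 / 96485 = 2.157 mol
Au³⁺ + 3e⁻ → Au, so theoretical n(Au) = 0.7190 mol → 141.6 g
Efficiency = 118 / 141.6 = 0.8333 = 83.3%

83.3%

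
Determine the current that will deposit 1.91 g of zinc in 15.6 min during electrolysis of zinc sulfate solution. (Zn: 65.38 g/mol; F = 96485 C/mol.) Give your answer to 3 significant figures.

n(Zn) = 1.91 / 65.38 = 0.02921 mol
Zn²⁺ + 2e⁻ → Zn, so n(e⁻) = 2 × 0.02921 = 0.05842 mol
Q = 0.05842 × 96485 = 5637 C
I = Q / t = 5637 / 936 s = 6.02 A

6.02 A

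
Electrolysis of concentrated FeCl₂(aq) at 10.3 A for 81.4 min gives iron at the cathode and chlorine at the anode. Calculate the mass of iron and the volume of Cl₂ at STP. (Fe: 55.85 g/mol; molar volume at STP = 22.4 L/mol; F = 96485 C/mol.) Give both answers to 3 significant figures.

14.6 g Fe; 5.84 L Cl₂

Q = 10.3 × 4884 = 50310 C; n(e⁻) = 50310 / 96485 = 0.5214 mol
Cathode: Fe²⁺ + 2e⁻ → Fe → n(Fe) = 0.5214/2 = 0.2607 mol → 14.6 g
Anode: 2Cl⁻ → Cl₂ + 2e⁻ → n(Cl₂) = 0.5214/2 = 0.2607 mol → 5.84 L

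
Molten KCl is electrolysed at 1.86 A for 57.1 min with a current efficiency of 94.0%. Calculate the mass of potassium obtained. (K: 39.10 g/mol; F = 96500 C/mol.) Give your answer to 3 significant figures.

Q = 1.86 × 3426 = 6372 C
n(e⁻) = 6372 / 96500 = 0.06603 mol
K⁺ + e⁻ → K, so theoretical m(K) = 0.06603 × 39.10 = 2.582 g
Actual mass = 94.0% × 2.582 = 2.43 g

2.43 g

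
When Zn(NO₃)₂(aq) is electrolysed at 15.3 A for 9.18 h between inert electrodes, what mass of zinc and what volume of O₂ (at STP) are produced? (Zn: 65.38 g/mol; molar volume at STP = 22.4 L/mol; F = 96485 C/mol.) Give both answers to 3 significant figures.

Q = 15.3 × 33048 = 5.056×10^5 C; n(e⁻) = 5.056×10^5 / 96485 = 5.240 mol
Cathode: Zn²⁺ + 2e⁻ → Zn → n(Zn) = 5.240/2 = 2.620 mol → 171 g
Anode: 2H₂O → O₂ + 4H⁺ + 4e⁻ → n(O₂) = 5.240/4 = 1.310 mol → 29.3 L

171 g Zn; 29.3 L O₂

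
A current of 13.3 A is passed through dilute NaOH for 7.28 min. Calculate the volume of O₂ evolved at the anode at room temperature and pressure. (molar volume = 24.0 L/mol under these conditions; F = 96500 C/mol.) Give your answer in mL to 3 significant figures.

Q = 13.3 A × 436.8 s = 5809 C
n(e⁻) = Q/F = 5809/96500 = 0.06020 mol
2H₂O → O₂ + 4H⁺ + 4e⁻, so n(O₂) = 0.06020 / 4 = 0.01505 mol
V = 0.01505 × 24.0 = 0.3612 L
= 361 mL

361 mL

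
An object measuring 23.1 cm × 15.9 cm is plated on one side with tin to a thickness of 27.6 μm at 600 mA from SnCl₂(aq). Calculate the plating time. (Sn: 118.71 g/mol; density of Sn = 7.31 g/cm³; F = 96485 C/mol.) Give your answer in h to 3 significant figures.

Plated area = 23.1 × 15.9 = 367.3 cm²
Volume = 367.3 × 27.6×10⁻⁴ cm = 1.014 cm³
m(Sn) = 1.014 × 7.31 = 7.412 g
n(Sn) = 7.412 / 118.71 = 0.06244 mol; n(e⁻) = 2 × 0.06244 = 0.1249 mol
Q = 0.1249 × 96485 = 12050 C
t = 12050 / 0.600 = 20080 s = 5.58 h

5.58 h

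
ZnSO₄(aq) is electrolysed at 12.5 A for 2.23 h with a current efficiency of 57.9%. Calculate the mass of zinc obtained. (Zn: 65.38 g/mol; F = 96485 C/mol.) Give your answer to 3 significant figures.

19.7 g

Q = 12.5 × 8028 = 1.004×10^5 C
n(e⁻) = 1.004×10^5 / 96485 = 1.041 mol
Zn²⁺ + 2e⁻ → Zn, so theoretical m(Zn) = 0.5205 × 65.38 = 34.03 g
Actual mass = 57.9% × 34.03 = 19.7 g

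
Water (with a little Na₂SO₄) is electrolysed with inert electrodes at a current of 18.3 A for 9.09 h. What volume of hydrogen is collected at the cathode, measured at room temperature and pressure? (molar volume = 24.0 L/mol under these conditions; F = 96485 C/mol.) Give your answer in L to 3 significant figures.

74.5 L

Q = It = 18.3 × 32724 = 5.988×10^5 C
n(e⁻) = Q/F = 5.988×10^5/96485 = 6.206 mol
2H⁺ + 2e⁻ → H₂, so n(H₂) = 6.206 / 2 = 3.103 mol
V = 3.103 × 24.0 = 74.47 L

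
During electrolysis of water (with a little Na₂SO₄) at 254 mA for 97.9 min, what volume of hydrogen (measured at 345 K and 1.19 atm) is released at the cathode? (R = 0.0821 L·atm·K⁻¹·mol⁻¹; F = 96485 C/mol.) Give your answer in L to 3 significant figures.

Q = 0.254 A × 5874 s = 1492 C
n(e⁻) = 1492 / 96485 = 0.01546 mol
2H⁺ + 2e⁻ → H₂, so n(H₂) = 0.01546 / 2 = 0.007730 mol
V = nRT/P = 0.007730 × 0.0821 × 345 / 1.19 = 0.1840 L

0.184 L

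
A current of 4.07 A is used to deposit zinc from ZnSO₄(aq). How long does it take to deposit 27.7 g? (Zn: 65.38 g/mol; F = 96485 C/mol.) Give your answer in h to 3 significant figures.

5.58 h

n(Zn) = 27.7 / 65.38 = 0.4237 mol
Zn²⁺ + 2e⁻ → Zn, so n(e⁻) = 2 × 0.4237 = 0.8474 mol
Q = 0.8474 × 96485 = 81760 C
t = Q / I = 81760 / 4.07 = 20090 s = 5.58 h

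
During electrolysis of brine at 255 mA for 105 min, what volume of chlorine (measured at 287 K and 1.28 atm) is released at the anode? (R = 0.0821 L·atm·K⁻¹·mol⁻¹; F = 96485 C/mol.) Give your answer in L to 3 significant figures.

Q = It = 0.255 × 6300 = 1607 C
n(e⁻) = Q/F = 1607/96485 = 0.01666 mol
2Cl⁻ → Cl₂ + 2e⁻, so n(Cl₂) = 0.01666 / 2 = 0.008330 mol
V = nRT/P = 0.008330 × 0.0821 × 287 / 1.28 = 0.1533 L

0.153 L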